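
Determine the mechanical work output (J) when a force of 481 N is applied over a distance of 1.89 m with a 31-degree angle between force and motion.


W = F * d * cos(theta)
theta = 31 deg = 0.5411 rad
cos(theta) = 0.8572
W = 481 * 1.89 * 0.8572
W = 779.2422


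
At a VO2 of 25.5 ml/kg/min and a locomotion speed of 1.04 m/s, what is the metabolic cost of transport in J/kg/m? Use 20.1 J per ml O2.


Power per kg = VO2 * 20.1 / 60
Power per kg = 25.5 * 20.1 / 60 = 8.5425 W/kg
Cost = power_per_kg / speed
Cost = 8.5425 / 1.04
Cost = 8.2139


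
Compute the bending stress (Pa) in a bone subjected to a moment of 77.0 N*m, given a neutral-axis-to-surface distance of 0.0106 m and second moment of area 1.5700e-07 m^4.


sigma = M * c / I
sigma = 77.0 * 0.0106 / 1.5700e-07
M * c = 0.8162
sigma = 5.1987e+06


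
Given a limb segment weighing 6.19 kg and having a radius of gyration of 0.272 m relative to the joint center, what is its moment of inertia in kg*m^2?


I = m * k^2
I = 6.19 * 0.272^2
k^2 = 0.0740
I = 0.4580


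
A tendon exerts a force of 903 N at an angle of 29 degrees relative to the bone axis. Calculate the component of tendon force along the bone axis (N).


F_eff = F_tendon * cos(theta)
theta = 29 deg = 0.5061 rad
cos(theta) = 0.8746
F_eff = 903 * 0.8746
F_eff = 789.7816


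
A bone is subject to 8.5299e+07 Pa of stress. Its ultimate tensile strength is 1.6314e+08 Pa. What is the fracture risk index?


FRI = applied / ultimate
FRI = 8.5299e+07 / 1.6314e+08
FRI = 0.5229


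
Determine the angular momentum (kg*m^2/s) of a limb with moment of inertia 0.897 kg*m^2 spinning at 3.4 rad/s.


L = I * omega
L = 0.897 * 3.4
L = 3.0498


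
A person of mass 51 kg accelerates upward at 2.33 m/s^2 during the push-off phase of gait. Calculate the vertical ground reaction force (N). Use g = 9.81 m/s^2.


GRF = m * (g + a)
GRF = 51 * (9.81 + 2.33)
GRF = 51 * 12.1400
GRF = 619.1400


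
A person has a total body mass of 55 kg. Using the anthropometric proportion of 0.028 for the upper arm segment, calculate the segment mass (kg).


m_segment = body_mass * fraction
m_segment = 55 * 0.028
m_segment = 1.5400


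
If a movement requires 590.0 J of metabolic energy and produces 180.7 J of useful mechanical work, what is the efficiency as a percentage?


eta = (W_mech / E_meta) * 100
eta = (180.7 / 590.0) * 100
ratio = 0.3063
eta = 30.6271


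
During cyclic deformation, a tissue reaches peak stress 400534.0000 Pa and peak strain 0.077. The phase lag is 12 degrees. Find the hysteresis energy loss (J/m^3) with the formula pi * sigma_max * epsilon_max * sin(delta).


E_loss = pi * sigma_max * epsilon_max * sin(delta)
delta = 12 deg = 0.2094 rad
sin(delta) = 0.2079
E_loss = pi * 400534.0000 * 0.077 * 0.2079
E_loss = 20144.6115


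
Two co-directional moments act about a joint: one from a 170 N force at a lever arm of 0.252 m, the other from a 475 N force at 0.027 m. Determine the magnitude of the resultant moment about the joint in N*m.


M = F1 * d1 + F2 * d2
M = 170 * 0.252 + 475 * 0.027
M = 42.8400 + 12.8250
M = 55.6650


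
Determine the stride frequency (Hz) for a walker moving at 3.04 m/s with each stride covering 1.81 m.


f = v / stride_length
f = 3.04 / 1.81
f = 1.6796


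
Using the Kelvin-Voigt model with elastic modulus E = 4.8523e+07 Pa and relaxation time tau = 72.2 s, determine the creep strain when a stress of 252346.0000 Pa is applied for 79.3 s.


epsilon(t) = (sigma/E) * (1 - exp(-t/tau))
sigma/E = 252346.0000 / 4.8523e+07 = 0.0052
exp(-t/tau) = exp(-79.3 / 72.2) = 0.3334
epsilon = 0.0052 * (1 - 0.3334)
epsilon = 0.0035


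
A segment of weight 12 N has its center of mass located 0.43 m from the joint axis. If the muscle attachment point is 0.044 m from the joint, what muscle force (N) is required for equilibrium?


F_muscle = W * d_load / d_muscle
F_muscle = 12 * 0.43 / 0.044
Numerator = 5.1600
F_muscle = 117.2727


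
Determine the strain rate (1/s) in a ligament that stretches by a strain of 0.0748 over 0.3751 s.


strain_rate = delta_strain / delta_t
strain_rate = 0.0748 / 0.3751
strain_rate = 0.1994


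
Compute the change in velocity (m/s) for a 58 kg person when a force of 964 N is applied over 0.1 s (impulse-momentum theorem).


J = F * dt = 964 * 0.1 = 96.4000 N*s
delta_v = J / m
delta_v = 96.4000 / 58
delta_v = 1.6621


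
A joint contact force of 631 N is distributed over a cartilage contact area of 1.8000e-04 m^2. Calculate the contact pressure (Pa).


P = F / A
P = 631 / 1.8000e-04
P = 3.5056e+06


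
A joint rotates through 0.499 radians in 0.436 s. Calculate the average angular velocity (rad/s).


omega = delta_theta / delta_t
omega = 0.499 / 0.436
omega = 1.1445


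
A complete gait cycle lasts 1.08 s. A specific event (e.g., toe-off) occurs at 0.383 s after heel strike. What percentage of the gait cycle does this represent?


pct = (event_time / cycle_time) * 100
pct = (0.383 / 1.08) * 100
ratio = 0.3546
pct = 35.4630


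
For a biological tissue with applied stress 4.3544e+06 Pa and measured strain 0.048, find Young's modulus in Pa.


E = stress / strain
E = 4.3544e+06 / 0.048
E = 9.0717e+07


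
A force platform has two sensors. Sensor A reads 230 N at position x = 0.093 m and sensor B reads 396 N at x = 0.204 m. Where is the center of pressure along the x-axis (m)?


COP_x = (F1*x1 + F2*x2) / (F1 + F2)
COP_x = (230*0.093 + 396*0.204) / (230 + 396)
Numerator = 102.1740
Denominator = 626
COP_x = 0.1632


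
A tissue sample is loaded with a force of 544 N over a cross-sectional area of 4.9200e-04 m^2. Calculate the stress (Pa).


stress = F / A
stress = 544 / 4.9200e-04
stress = 1.1057e+06


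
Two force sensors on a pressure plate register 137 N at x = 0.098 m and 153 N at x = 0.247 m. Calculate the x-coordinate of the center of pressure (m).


COP_x = (F1*x1 + F2*x2) / (F1 + F2)
COP_x = (137*0.098 + 153*0.247) / (137 + 153)
Numerator = 51.2170
Denominator = 290
COP_x = 0.1766


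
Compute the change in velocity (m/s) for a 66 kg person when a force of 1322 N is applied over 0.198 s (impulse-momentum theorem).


J = F * dt = 1322 * 0.198 = 261.7560 N*s
delta_v = J / m
delta_v = 261.7560 / 66
delta_v = 3.9660


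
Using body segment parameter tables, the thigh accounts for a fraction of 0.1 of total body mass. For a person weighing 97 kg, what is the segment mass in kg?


m_segment = body_mass * fraction
m_segment = 97 * 0.1
m_segment = 9.7000


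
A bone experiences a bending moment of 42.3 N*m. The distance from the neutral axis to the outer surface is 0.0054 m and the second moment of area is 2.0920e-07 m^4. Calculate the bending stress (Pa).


sigma = M * c / I
sigma = 42.3 * 0.0054 / 2.0920e-07
M * c = 0.2284
sigma = 1.0919e+06


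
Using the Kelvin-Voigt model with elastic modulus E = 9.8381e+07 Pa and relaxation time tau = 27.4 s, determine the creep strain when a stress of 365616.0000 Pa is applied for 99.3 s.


epsilon(t) = (sigma/E) * (1 - exp(-t/tau))
sigma/E = 365616.0000 / 9.8381e+07 = 0.0037
exp(-t/tau) = exp(-99.3 / 27.4) = 0.0267
epsilon = 0.0037 * (1 - 0.0267)
epsilon = 0.0036


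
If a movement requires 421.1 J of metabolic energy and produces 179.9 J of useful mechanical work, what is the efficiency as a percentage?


eta = (W_mech / E_meta) * 100
eta = (179.9 / 421.1) * 100
ratio = 0.4272
eta = 42.7214


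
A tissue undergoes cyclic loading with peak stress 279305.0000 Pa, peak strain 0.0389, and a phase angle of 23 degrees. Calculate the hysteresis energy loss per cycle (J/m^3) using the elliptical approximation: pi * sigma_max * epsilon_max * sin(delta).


E_loss = pi * sigma_max * epsilon_max * sin(delta)
delta = 23 deg = 0.4014 rad
sin(delta) = 0.3907
E_loss = pi * 279305.0000 * 0.0389 * 0.3907
E_loss = 13336.9400


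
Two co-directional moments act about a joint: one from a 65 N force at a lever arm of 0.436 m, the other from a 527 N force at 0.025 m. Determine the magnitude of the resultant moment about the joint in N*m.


M = F1 * d1 + F2 * d2
M = 65 * 0.436 + 527 * 0.025
M = 28.3400 + 13.1750
M = 41.5150


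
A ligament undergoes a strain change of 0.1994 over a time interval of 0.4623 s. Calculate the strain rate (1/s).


strain_rate = delta_strain / delta_t
strain_rate = 0.1994 / 0.4623
strain_rate = 0.4313


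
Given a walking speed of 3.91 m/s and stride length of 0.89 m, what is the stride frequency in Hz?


f = v / stride_length
f = 3.91 / 0.89
f = 4.3933


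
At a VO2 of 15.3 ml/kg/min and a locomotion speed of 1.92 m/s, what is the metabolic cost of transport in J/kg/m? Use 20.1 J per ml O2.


Power per kg = VO2 * 20.1 / 60
Power per kg = 15.3 * 20.1 / 60 = 5.1255 W/kg
Cost = power_per_kg / speed
Cost = 5.1255 / 1.92
Cost = 2.6695


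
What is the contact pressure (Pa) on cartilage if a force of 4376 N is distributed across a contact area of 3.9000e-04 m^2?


P = F / A
P = 4376 / 3.9000e-04
P = 1.1221e+07


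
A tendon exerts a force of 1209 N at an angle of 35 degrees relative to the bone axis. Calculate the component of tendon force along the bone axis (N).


F_eff = F_tendon * cos(theta)
theta = 35 deg = 0.6109 rad
cos(theta) = 0.8192
F_eff = 1209 * 0.8192
F_eff = 990.3548


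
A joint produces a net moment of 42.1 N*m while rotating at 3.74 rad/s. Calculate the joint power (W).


P = M * omega
P = 42.1 * 3.74
P = 157.4540


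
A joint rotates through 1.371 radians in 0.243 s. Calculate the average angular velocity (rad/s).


omega = delta_theta / delta_t
omega = 1.371 / 0.243
omega = 5.6420


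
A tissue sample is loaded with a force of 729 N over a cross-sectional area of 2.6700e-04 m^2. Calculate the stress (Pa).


stress = F / A
stress = 729 / 2.6700e-04
stress = 2.7303e+06


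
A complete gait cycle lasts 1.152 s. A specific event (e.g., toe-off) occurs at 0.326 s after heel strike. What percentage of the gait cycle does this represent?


pct = (event_time / cycle_time) * 100
pct = (0.326 / 1.152) * 100
ratio = 0.2830
pct = 28.2986


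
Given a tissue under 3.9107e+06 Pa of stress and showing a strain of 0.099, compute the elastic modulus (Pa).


E = stress / strain
E = 3.9107e+06 / 0.099
E = 3.9502e+07


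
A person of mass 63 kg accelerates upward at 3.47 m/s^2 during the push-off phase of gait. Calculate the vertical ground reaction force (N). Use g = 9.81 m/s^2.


GRF = m * (g + a)
GRF = 63 * (9.81 + 3.47)
GRF = 63 * 13.2800
GRF = 836.6400


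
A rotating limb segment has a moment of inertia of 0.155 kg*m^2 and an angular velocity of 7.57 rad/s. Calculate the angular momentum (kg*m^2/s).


L = I * omega
L = 0.155 * 7.57
L = 1.1734


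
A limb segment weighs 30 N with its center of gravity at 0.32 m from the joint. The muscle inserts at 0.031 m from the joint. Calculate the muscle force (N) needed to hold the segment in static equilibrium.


F_muscle = W * d_load / d_muscle
F_muscle = 30 * 0.32 / 0.031
Numerator = 9.6000
F_muscle = 309.6774


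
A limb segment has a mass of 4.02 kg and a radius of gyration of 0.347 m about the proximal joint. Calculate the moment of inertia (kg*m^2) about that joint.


I = m * k^2
I = 4.02 * 0.347^2
k^2 = 0.1204
I = 0.4840


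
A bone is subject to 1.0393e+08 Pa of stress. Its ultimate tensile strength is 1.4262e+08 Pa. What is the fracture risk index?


FRI = applied / ultimate
FRI = 1.0393e+08 / 1.4262e+08
FRI = 0.7287


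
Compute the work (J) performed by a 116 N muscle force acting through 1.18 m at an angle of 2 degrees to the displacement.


W = F * d * cos(theta)
theta = 2 deg = 0.0349 rad
cos(theta) = 0.9994
W = 116 * 1.18 * 0.9994
W = 136.7966


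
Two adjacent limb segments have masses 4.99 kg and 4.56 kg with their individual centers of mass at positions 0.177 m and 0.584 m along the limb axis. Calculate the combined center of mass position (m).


COM = (m1*x1 + m2*x2) / (m1 + m2)
COM = (4.99*0.177 + 4.56*0.584) / (4.99 + 4.56)
Numerator = 3.5463
Denominator = 9.5500
COM = 0.3713


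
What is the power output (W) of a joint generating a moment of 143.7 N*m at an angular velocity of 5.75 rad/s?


P = M * omega
P = 143.7 * 5.75
P = 826.2750


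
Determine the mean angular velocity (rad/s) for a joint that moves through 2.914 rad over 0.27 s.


omega = delta_theta / delta_t
omega = 2.914 / 0.27
omega = 10.7926


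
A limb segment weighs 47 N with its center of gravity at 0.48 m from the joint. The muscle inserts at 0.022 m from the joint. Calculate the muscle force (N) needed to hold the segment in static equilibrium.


F_muscle = W * d_load / d_muscle
F_muscle = 47 * 0.48 / 0.022
Numerator = 22.5600
F_muscle = 1025.4545


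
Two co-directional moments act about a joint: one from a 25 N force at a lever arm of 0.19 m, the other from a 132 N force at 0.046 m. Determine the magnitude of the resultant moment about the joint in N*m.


M = F1 * d1 + F2 * d2
M = 25 * 0.19 + 132 * 0.046
M = 4.7500 + 6.0720
M = 10.8220


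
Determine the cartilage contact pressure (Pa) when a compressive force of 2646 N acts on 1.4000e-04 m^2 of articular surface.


P = F / A
P = 2646 / 1.4000e-04
P = 1.8900e+07


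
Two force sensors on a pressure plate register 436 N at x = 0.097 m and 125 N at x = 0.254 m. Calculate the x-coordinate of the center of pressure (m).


COP_x = (F1*x1 + F2*x2) / (F1 + F2)
COP_x = (436*0.097 + 125*0.254) / (436 + 125)
Numerator = 74.0420
Denominator = 561
COP_x = 0.1320


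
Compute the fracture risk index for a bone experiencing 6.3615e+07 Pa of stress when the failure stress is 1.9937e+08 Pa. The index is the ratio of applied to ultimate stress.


FRI = applied / ultimate
FRI = 6.3615e+07 / 1.9937e+08
FRI = 0.3191


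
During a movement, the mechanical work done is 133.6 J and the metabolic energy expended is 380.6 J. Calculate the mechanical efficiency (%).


eta = (W_mech / E_meta) * 100
eta = (133.6 / 380.6) * 100
ratio = 0.3510
eta = 35.1025


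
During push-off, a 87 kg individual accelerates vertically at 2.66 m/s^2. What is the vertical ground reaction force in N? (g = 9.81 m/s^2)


GRF = m * (g + a)
GRF = 87 * (9.81 + 2.66)
GRF = 87 * 12.4700
GRF = 1084.8900


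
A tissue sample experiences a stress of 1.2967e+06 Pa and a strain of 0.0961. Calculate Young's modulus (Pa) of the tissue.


E = stress / strain
E = 1.2967e+06 / 0.0961
E = 1.3493e+07


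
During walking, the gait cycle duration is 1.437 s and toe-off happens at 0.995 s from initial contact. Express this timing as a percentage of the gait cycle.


pct = (event_time / cycle_time) * 100
pct = (0.995 / 1.437) * 100
ratio = 0.6924
pct = 69.2415


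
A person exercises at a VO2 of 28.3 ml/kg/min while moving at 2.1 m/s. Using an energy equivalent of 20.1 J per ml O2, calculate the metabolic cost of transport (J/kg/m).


Power per kg = VO2 * 20.1 / 60
Power per kg = 28.3 * 20.1 / 60 = 9.4805 W/kg
Cost = power_per_kg / speed
Cost = 9.4805 / 2.1
Cost = 4.5145


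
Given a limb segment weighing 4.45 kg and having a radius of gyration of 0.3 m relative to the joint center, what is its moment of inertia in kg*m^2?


I = m * k^2
I = 4.45 * 0.3^2
k^2 = 0.0900
I = 0.4005


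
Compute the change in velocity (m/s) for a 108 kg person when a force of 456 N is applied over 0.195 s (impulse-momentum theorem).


J = F * dt = 456 * 0.195 = 88.9200 N*s
delta_v = J / m
delta_v = 88.9200 / 108
delta_v = 0.8233


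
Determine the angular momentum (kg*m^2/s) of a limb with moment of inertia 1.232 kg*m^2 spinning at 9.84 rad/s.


L = I * omega
L = 1.232 * 9.84
L = 12.1229


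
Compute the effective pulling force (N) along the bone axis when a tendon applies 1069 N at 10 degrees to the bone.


F_eff = F_tendon * cos(theta)
theta = 10 deg = 0.1745 rad
cos(theta) = 0.9848
F_eff = 1069 * 0.9848
F_eff = 1052.7595


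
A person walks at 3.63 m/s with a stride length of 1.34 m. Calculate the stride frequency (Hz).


f = v / stride_length
f = 3.63 / 1.34
f = 2.7090


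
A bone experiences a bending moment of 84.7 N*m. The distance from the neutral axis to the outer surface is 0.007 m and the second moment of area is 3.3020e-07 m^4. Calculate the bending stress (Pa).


sigma = M * c / I
sigma = 84.7 * 0.007 / 3.3020e-07
M * c = 0.5929
sigma = 1.7956e+06


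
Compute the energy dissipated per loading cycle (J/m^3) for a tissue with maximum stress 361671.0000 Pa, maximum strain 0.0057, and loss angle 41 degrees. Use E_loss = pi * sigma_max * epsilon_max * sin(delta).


E_loss = pi * sigma_max * epsilon_max * sin(delta)
delta = 41 deg = 0.7156 rad
sin(delta) = 0.6561
E_loss = pi * 361671.0000 * 0.0057 * 0.6561
E_loss = 4248.9472


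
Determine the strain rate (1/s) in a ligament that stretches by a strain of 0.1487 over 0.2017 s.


strain_rate = delta_strain / delta_t
strain_rate = 0.1487 / 0.2017
strain_rate = 0.7372


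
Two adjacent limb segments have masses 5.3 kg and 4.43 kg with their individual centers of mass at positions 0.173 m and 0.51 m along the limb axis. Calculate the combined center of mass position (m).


COM = (m1*x1 + m2*x2) / (m1 + m2)
COM = (5.3*0.173 + 4.43*0.51) / (5.3 + 4.43)
Numerator = 3.1762
Denominator = 9.7300
COM = 0.3264


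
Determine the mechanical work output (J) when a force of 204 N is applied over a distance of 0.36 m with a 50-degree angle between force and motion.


W = F * d * cos(theta)
theta = 50 deg = 0.8727 rad
cos(theta) = 0.6428
W = 204 * 0.36 * 0.6428
W = 47.2063


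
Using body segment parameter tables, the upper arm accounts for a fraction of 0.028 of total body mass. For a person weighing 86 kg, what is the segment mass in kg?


m_segment = body_mass * fraction
m_segment = 86 * 0.028
m_segment = 2.4080


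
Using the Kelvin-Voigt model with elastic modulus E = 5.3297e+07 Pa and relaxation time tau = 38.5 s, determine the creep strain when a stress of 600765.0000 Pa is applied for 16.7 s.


epsilon(t) = (sigma/E) * (1 - exp(-t/tau))
sigma/E = 600765.0000 / 5.3297e+07 = 0.0113
exp(-t/tau) = exp(-16.7 / 38.5) = 0.6481
epsilon = 0.0113 * (1 - 0.6481)
epsilon = 0.0040


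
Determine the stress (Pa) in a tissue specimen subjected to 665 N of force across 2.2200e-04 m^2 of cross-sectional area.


stress = F / A
stress = 665 / 2.2200e-04
stress = 2.9955e+06


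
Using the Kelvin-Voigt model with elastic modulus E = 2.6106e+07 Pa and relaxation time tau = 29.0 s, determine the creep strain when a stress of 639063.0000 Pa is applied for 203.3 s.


epsilon(t) = (sigma/E) * (1 - exp(-t/tau))
sigma/E = 639063.0000 / 2.6106e+07 = 0.0245
exp(-t/tau) = exp(-203.3 / 29.0) = 9.0250e-04
epsilon = 0.0245 * (1 - 9.0250e-04)
epsilon = 0.0245


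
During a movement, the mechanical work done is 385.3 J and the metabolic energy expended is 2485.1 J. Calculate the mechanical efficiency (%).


eta = (W_mech / E_meta) * 100
eta = (385.3 / 2485.1) * 100
ratio = 0.1550
eta = 15.5044


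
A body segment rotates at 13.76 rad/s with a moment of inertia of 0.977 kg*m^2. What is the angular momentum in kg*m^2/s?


L = I * omega
L = 0.977 * 13.76
L = 13.4435


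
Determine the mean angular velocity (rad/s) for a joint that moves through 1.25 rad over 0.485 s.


omega = delta_theta / delta_t
omega = 1.25 / 0.485
omega = 2.5773


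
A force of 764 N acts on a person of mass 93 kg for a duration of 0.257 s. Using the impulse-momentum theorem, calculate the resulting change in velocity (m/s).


J = F * dt = 764 * 0.257 = 196.3480 N*s
delta_v = J / m
delta_v = 196.3480 / 93
delta_v = 2.1113


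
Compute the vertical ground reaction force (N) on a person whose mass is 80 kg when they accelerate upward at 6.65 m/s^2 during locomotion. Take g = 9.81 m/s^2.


GRF = m * (g + a)
GRF = 80 * (9.81 + 6.65)
GRF = 80 * 16.4600
GRF = 1316.8000


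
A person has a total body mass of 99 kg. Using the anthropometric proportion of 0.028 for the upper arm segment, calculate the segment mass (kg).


m_segment = body_mass * fraction
m_segment = 99 * 0.028
m_segment = 2.7720


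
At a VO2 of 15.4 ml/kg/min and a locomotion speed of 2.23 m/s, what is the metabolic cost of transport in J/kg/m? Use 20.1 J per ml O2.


Power per kg = VO2 * 20.1 / 60
Power per kg = 15.4 * 20.1 / 60 = 5.1590 W/kg
Cost = power_per_kg / speed
Cost = 5.1590 / 2.23
Cost = 2.3135


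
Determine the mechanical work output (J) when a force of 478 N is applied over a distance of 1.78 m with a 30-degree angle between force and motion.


W = F * d * cos(theta)
theta = 30 deg = 0.5236 rad
cos(theta) = 0.8660
W = 478 * 1.78 * 0.8660
W = 736.8491


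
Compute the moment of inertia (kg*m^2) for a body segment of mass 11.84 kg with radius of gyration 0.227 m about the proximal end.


I = m * k^2
I = 11.84 * 0.227^2
k^2 = 0.0515
I = 0.6101


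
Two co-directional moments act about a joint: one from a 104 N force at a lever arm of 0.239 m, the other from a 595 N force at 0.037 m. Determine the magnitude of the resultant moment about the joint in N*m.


M = F1 * d1 + F2 * d2
M = 104 * 0.239 + 595 * 0.037
M = 24.8560 + 22.0150
M = 46.8710


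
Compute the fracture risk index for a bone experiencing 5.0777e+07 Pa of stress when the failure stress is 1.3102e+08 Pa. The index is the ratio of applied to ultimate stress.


FRI = applied / ultimate
FRI = 5.0777e+07 / 1.3102e+08
FRI = 0.3876


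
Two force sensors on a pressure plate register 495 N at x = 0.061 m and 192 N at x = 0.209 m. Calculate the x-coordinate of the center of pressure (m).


COP_x = (F1*x1 + F2*x2) / (F1 + F2)
COP_x = (495*0.061 + 192*0.209) / (495 + 192)
Numerator = 70.3230
Denominator = 687
COP_x = 0.1024


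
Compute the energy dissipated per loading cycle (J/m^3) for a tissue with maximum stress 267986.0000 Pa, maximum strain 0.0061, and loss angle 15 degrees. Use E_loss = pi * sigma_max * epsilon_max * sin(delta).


E_loss = pi * sigma_max * epsilon_max * sin(delta)
delta = 15 deg = 0.2618 rad
sin(delta) = 0.2588
E_loss = pi * 267986.0000 * 0.0061 * 0.2588
E_loss = 1329.1930


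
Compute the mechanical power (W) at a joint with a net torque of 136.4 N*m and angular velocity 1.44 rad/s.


P = M * omega
P = 136.4 * 1.44
P = 196.4160


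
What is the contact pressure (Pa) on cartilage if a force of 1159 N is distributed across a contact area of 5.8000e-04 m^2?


P = F / A
P = 1159 / 5.8000e-04
P = 1.9983e+06


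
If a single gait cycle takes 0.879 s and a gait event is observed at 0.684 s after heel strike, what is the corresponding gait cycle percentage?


pct = (event_time / cycle_time) * 100
pct = (0.684 / 0.879) * 100
ratio = 0.7782
pct = 77.8157


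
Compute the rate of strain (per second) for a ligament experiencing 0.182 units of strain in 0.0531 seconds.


strain_rate = delta_strain / delta_t
strain_rate = 0.182 / 0.0531
strain_rate = 3.4275


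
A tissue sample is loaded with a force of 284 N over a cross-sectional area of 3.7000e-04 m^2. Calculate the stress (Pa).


stress = F / A
stress = 284 / 3.7000e-04
stress = 767567.5676


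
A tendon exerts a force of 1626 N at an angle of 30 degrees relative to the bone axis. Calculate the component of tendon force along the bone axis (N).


F_eff = F_tendon * cos(theta)
theta = 30 deg = 0.5236 rad
cos(theta) = 0.8660
F_eff = 1626 * 0.8660
F_eff = 1408.1573


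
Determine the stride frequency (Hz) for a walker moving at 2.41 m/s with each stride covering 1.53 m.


f = v / stride_length
f = 2.41 / 1.53
f = 1.5752


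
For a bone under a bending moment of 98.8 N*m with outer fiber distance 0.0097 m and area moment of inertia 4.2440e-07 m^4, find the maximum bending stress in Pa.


sigma = M * c / I
sigma = 98.8 * 0.0097 / 4.2440e-07
M * c = 0.9584
sigma = 2.2582e+06


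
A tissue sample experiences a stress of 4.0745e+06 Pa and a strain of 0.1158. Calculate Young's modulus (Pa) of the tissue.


E = stress / strain
E = 4.0745e+06 / 0.1158
E = 3.5186e+07


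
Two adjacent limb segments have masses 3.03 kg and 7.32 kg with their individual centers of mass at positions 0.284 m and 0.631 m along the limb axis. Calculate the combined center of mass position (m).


COM = (m1*x1 + m2*x2) / (m1 + m2)
COM = (3.03*0.284 + 7.32*0.631) / (3.03 + 7.32)
Numerator = 5.4794
Denominator = 10.3500
COM = 0.5294


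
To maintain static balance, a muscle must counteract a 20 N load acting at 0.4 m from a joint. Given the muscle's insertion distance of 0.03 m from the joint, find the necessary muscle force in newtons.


F_muscle = W * d_load / d_muscle
F_muscle = 20 * 0.4 / 0.03
Numerator = 8.0000
F_muscle = 266.6667


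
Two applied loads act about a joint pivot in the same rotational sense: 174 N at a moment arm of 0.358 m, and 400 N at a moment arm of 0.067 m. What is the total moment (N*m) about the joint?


M = F1 * d1 + F2 * d2
M = 174 * 0.358 + 400 * 0.067
M = 62.2920 + 26.8000
M = 89.0920


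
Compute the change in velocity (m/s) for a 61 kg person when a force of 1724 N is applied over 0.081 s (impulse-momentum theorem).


J = F * dt = 1724 * 0.081 = 139.6440 N*s
delta_v = J / m
delta_v = 139.6440 / 61
delta_v = 2.2892


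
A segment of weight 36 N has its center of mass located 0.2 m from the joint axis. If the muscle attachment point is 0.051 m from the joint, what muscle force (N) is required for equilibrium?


F_muscle = W * d_load / d_muscle
F_muscle = 36 * 0.2 / 0.051
Numerator = 7.2000
F_muscle = 141.1765


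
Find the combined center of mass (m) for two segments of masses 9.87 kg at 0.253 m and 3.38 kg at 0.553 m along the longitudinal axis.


COM = (m1*x1 + m2*x2) / (m1 + m2)
COM = (9.87*0.253 + 3.38*0.553) / (9.87 + 3.38)
Numerator = 4.3662
Denominator = 13.2500
COM = 0.3295


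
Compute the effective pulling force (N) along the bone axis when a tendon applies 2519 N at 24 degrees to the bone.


F_eff = F_tendon * cos(theta)
theta = 24 deg = 0.4189 rad
cos(theta) = 0.9135
F_eff = 2519 * 0.9135
F_eff = 2301.2210


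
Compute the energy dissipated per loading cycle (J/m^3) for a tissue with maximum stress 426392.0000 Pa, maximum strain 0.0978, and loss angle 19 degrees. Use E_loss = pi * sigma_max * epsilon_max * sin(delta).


E_loss = pi * sigma_max * epsilon_max * sin(delta)
delta = 19 deg = 0.3316 rad
sin(delta) = 0.3256
E_loss = pi * 426392.0000 * 0.0978 * 0.3256
E_loss = 42652.0287


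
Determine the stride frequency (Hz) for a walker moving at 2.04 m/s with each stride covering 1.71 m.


f = v / stride_length
f = 2.04 / 1.71
f = 1.1930


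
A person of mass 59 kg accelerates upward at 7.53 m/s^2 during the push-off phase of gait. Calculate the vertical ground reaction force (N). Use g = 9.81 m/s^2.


GRF = m * (g + a)
GRF = 59 * (9.81 + 7.53)
GRF = 59 * 17.3400
GRF = 1023.0600


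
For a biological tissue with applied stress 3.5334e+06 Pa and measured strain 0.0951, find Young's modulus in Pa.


E = stress / strain
E = 3.5334e+06 / 0.0951
E = 3.7155e+07


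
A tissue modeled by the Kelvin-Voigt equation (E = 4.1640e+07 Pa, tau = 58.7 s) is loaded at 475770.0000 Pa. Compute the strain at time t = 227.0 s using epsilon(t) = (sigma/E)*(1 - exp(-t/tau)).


epsilon(t) = (sigma/E) * (1 - exp(-t/tau))
sigma/E = 475770.0000 / 4.1640e+07 = 0.0114
exp(-t/tau) = exp(-227.0 / 58.7) = 0.0209
epsilon = 0.0114 * (1 - 0.0209)
epsilon = 0.0112


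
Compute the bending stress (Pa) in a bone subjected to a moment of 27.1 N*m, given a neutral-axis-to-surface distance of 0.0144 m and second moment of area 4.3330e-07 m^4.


sigma = M * c / I
sigma = 27.1 * 0.0144 / 4.3330e-07
M * c = 0.3902
sigma = 900623.1249


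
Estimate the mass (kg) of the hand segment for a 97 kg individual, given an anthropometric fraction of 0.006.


m_segment = body_mass * fraction
m_segment = 97 * 0.006
m_segment = 0.5820


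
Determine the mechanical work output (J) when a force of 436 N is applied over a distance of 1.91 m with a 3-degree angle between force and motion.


W = F * d * cos(theta)
theta = 3 deg = 0.0524 rad
cos(theta) = 0.9986
W = 436 * 1.91 * 0.9986
W = 831.6187


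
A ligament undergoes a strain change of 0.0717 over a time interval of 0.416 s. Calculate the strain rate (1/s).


strain_rate = delta_strain / delta_t
strain_rate = 0.0717 / 0.416
strain_rate = 0.1724


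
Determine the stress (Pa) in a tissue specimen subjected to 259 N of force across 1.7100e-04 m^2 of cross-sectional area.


stress = F / A
stress = 259 / 1.7100e-04
stress = 1.5146e+06


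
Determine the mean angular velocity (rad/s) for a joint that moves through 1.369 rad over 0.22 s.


omega = delta_theta / delta_t
omega = 1.369 / 0.22
omega = 6.2227


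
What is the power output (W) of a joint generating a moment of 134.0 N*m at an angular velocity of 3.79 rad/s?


P = M * omega
P = 134.0 * 3.79
P = 507.8600


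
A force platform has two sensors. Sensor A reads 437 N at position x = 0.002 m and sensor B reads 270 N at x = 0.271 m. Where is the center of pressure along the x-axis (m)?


COP_x = (F1*x1 + F2*x2) / (F1 + F2)
COP_x = (437*0.002 + 270*0.271) / (437 + 270)
Numerator = 74.0440
Denominator = 707
COP_x = 0.1047


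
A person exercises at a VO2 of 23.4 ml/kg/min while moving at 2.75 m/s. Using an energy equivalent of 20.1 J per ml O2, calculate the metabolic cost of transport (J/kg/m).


Power per kg = VO2 * 20.1 / 60
Power per kg = 23.4 * 20.1 / 60 = 7.8390 W/kg
Cost = power_per_kg / speed
Cost = 7.8390 / 2.75
Cost = 2.8505


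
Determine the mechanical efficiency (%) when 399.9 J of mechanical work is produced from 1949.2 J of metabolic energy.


eta = (W_mech / E_meta) * 100
eta = (399.9 / 1949.2) * 100
ratio = 0.2052
eta = 20.5161


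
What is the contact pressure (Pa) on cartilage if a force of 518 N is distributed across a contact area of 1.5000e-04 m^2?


P = F / A
P = 518 / 1.5000e-04
P = 3.4533e+06


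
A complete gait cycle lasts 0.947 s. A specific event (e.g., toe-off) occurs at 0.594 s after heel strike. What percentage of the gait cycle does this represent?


pct = (event_time / cycle_time) * 100
pct = (0.594 / 0.947) * 100
ratio = 0.6272
pct = 62.7244


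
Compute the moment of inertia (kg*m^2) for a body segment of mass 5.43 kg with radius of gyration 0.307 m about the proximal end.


I = m * k^2
I = 5.43 * 0.307^2
k^2 = 0.0942
I = 0.5118


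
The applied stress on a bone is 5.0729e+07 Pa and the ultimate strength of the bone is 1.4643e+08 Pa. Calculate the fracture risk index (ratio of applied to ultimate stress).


FRI = applied / ultimate
FRI = 5.0729e+07 / 1.4643e+08
FRI = 0.3464


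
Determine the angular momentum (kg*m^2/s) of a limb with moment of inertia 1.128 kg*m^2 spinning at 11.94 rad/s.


L = I * omega
L = 1.128 * 11.94
L = 13.4683


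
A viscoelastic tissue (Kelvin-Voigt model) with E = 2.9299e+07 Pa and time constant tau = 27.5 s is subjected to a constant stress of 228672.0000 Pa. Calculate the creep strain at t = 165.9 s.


epsilon(t) = (sigma/E) * (1 - exp(-t/tau))
sigma/E = 228672.0000 / 2.9299e+07 = 0.0078
exp(-t/tau) = exp(-165.9 / 27.5) = 0.0024
epsilon = 0.0078 * (1 - 0.0024)
epsilon = 0.0078


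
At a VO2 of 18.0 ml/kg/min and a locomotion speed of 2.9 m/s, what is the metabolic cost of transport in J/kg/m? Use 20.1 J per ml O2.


Power per kg = VO2 * 20.1 / 60
Power per kg = 18.0 * 20.1 / 60 = 6.0300 W/kg
Cost = power_per_kg / speed
Cost = 6.0300 / 2.9
Cost = 2.0793


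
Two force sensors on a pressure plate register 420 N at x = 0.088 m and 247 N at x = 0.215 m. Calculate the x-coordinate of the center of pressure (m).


COP_x = (F1*x1 + F2*x2) / (F1 + F2)
COP_x = (420*0.088 + 247*0.215) / (420 + 247)
Numerator = 90.0650
Denominator = 667
COP_x = 0.1350


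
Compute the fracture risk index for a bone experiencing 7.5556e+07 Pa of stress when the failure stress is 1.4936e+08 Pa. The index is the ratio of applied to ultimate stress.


FRI = applied / ultimate
FRI = 7.5556e+07 / 1.4936e+08
FRI = 0.5059


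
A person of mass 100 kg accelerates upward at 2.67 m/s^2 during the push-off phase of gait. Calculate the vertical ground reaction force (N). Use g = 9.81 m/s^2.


GRF = m * (g + a)
GRF = 100 * (9.81 + 2.67)
GRF = 100 * 12.4800
GRF = 1248.0000


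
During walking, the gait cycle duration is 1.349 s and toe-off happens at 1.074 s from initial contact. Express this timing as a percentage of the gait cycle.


pct = (event_time / cycle_time) * 100
pct = (1.074 / 1.349) * 100
ratio = 0.7961
pct = 79.6145


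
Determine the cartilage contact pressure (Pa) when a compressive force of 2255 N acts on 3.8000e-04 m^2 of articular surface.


P = F / A
P = 2255 / 3.8000e-04
P = 5.9342e+06


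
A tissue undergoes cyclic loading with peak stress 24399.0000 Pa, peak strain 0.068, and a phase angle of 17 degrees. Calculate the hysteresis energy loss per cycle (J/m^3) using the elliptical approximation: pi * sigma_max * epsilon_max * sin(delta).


E_loss = pi * sigma_max * epsilon_max * sin(delta)
delta = 17 deg = 0.2967 rad
sin(delta) = 0.2924
E_loss = pi * 24399.0000 * 0.068 * 0.2924
E_loss = 1523.9340


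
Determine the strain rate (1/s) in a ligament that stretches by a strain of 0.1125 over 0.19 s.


strain_rate = delta_strain / delta_t
strain_rate = 0.1125 / 0.19
strain_rate = 0.5921


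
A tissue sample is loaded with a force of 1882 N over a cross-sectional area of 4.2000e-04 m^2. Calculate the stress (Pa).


stress = F / A
stress = 1882 / 4.2000e-04
stress = 4.4810e+06


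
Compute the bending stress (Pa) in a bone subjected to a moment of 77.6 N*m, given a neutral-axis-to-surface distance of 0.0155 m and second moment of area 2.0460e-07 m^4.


sigma = M * c / I
sigma = 77.6 * 0.0155 / 2.0460e-07
M * c = 1.2028
sigma = 5.8788e+06


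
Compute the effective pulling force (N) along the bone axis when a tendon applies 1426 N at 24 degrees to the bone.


F_eff = F_tendon * cos(theta)
theta = 24 deg = 0.4189 rad
cos(theta) = 0.9135
F_eff = 1426 * 0.9135
F_eff = 1302.7158


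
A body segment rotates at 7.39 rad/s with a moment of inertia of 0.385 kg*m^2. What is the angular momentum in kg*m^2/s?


L = I * omega
L = 0.385 * 7.39
L = 2.8451


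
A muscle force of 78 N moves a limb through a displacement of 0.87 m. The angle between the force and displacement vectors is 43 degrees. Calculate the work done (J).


W = F * d * cos(theta)
theta = 43 deg = 0.7505 rad
cos(theta) = 0.7314
W = 78 * 0.87 * 0.7314
W = 49.6297


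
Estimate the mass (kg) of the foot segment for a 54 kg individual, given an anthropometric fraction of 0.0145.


m_segment = body_mass * fraction
m_segment = 54 * 0.0145
m_segment = 0.7830


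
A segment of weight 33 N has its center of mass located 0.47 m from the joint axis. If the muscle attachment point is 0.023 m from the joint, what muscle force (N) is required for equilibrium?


F_muscle = W * d_load / d_muscle
F_muscle = 33 * 0.47 / 0.023
Numerator = 15.5100
F_muscle = 674.3478


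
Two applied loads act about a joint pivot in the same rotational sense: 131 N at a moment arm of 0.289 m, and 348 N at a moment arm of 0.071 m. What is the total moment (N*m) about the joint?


M = F1 * d1 + F2 * d2
M = 131 * 0.289 + 348 * 0.071
M = 37.8590 + 24.7080
M = 62.5670


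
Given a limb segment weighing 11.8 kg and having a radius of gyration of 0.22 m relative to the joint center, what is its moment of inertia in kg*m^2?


I = m * k^2
I = 11.8 * 0.22^2
k^2 = 0.0484
I = 0.5711


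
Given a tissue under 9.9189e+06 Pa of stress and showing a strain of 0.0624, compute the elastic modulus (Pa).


E = stress / strain
E = 9.9189e+06 / 0.0624
E = 1.5896e+08


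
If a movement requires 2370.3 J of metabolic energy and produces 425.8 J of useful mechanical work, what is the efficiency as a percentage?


eta = (W_mech / E_meta) * 100
eta = (425.8 / 2370.3) * 100
ratio = 0.1796
eta = 17.9640


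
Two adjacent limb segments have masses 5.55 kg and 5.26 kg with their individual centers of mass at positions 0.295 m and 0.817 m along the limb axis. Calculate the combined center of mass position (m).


COM = (m1*x1 + m2*x2) / (m1 + m2)
COM = (5.55*0.295 + 5.26*0.817) / (5.55 + 5.26)
Numerator = 5.9347
Denominator = 10.8100
COM = 0.5490


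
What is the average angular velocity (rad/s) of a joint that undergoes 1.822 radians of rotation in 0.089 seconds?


omega = delta_theta / delta_t
omega = 1.822 / 0.089
omega = 20.4719


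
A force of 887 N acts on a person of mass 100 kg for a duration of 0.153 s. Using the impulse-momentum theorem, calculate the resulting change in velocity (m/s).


J = F * dt = 887 * 0.153 = 135.7110 N*s
delta_v = J / m
delta_v = 135.7110 / 100
delta_v = 1.3571


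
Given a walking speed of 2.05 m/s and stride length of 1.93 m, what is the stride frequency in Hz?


f = v / stride_length
f = 2.05 / 1.93
f = 1.0622


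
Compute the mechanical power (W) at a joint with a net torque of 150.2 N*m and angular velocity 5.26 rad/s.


P = M * omega
P = 150.2 * 5.26
P = 790.0520


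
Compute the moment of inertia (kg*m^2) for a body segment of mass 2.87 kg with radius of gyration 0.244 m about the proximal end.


I = m * k^2
I = 2.87 * 0.244^2
k^2 = 0.0595
I = 0.1709


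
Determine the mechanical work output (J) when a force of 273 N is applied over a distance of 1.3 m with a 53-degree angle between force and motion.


W = F * d * cos(theta)
theta = 53 deg = 0.9250 rad
cos(theta) = 0.6018
W = 273 * 1.3 * 0.6018
W = 213.5842


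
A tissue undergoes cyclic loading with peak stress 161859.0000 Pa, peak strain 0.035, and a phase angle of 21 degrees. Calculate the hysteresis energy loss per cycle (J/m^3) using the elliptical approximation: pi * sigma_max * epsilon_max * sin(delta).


E_loss = pi * sigma_max * epsilon_max * sin(delta)
delta = 21 deg = 0.3665 rad
sin(delta) = 0.3584
E_loss = pi * 161859.0000 * 0.035 * 0.3584
E_loss = 6377.9914


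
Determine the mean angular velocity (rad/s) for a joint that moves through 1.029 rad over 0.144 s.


omega = delta_theta / delta_t
omega = 1.029 / 0.144
omega = 7.1458


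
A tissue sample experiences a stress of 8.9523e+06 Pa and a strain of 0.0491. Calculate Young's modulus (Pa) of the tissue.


E = stress / strain
E = 8.9523e+06 / 0.0491
E = 1.8233e+08


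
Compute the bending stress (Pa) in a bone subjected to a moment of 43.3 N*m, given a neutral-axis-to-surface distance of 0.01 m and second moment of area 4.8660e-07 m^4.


sigma = M * c / I
sigma = 43.3 * 0.01 / 4.8660e-07
M * c = 0.4330
sigma = 889847.9244


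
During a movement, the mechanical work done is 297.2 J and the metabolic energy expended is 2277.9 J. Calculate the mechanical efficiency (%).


eta = (W_mech / E_meta) * 100
eta = (297.2 / 2277.9) * 100
ratio = 0.1305
eta = 13.0471


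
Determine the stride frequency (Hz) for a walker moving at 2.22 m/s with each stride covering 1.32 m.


f = v / stride_length
f = 2.22 / 1.32
f = 1.6818


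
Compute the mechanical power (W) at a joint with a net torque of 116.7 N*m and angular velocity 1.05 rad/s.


P = M * omega
P = 116.7 * 1.05
P = 122.5350


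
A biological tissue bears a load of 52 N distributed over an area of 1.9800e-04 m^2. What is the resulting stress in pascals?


stress = F / A
stress = 52 / 1.9800e-04
stress = 262626.2626


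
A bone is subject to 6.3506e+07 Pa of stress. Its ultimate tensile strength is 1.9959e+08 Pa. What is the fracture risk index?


FRI = applied / ultimate
FRI = 6.3506e+07 / 1.9959e+08
FRI = 0.3182


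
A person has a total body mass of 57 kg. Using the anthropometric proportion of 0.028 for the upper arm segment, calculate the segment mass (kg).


m_segment = body_mass * fraction
m_segment = 57 * 0.028
m_segment = 1.5960
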